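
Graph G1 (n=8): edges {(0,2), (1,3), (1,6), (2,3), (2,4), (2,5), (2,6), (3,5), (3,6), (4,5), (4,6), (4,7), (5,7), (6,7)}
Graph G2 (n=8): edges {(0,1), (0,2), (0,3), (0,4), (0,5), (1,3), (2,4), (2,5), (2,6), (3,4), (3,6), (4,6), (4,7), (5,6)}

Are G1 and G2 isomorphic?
Yes, isomorphic

The graphs are isomorphic.
One valid mapping φ: V(G1) → V(G2): 0→7, 1→1, 2→4, 3→3, 4→2, 5→6, 6→0, 7→5

Verify φ preserves adjacency — for each edge of G1, its image is an edge of G2:
  (0,2) → (φ(0),φ(2)) = (4,7) ∈ E(G2) ✓
  (1,3) → (φ(1),φ(3)) = (1,3) ∈ E(G2) ✓
  (1,6) → (φ(1),φ(6)) = (0,1) ∈ E(G2) ✓
  (2,3) → (φ(2),φ(3)) = (3,4) ∈ E(G2) ✓
  (2,4) → (φ(2),φ(4)) = (2,4) ∈ E(G2) ✓
  (2,5) → (φ(2),φ(5)) = (4,6) ∈ E(G2) ✓
  (2,6) → (φ(2),φ(6)) = (0,4) ∈ E(G2) ✓
  (3,5) → (φ(3),φ(5)) = (3,6) ∈ E(G2) ✓
  (3,6) → (φ(3),φ(6)) = (0,3) ∈ E(G2) ✓
  (4,5) → (φ(4),φ(5)) = (2,6) ∈ E(G2) ✓
  (4,6) → (φ(4),φ(6)) = (0,2) ∈ E(G2) ✓
  (4,7) → (φ(4),φ(7)) = (2,5) ∈ E(G2) ✓
  (5,7) → (φ(5),φ(7)) = (5,6) ∈ E(G2) ✓
  (6,7) → (φ(6),φ(7)) = (0,5) ∈ E(G2) ✓
All 14 edges of G1 map to edges of G2, and |E(G1)| = |E(G2)| = 14, so φ is a bijection on edges as well as vertices. Hence G1 ≅ G2.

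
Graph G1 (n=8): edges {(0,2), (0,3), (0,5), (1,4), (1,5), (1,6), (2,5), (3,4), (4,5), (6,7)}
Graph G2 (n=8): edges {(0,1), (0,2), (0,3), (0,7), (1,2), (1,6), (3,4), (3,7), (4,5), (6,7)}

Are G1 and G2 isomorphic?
Yes, isomorphic

The graphs are isomorphic.
One valid mapping φ: V(G1) → V(G2): 0→1, 1→3, 2→2, 3→6, 4→7, 5→0, 6→4, 7→5

Verify φ preserves adjacency — for each edge of G1, its image is an edge of G2:
  (0,2) → (φ(0),φ(2)) = (1,2) ∈ E(G2) ✓
  (0,3) → (φ(0),φ(3)) = (1,6) ∈ E(G2) ✓
  (0,5) → (φ(0),φ(5)) = (0,1) ∈ E(G2) ✓
  (1,4) → (φ(1),φ(4)) = (3,7) ∈ E(G2) ✓
  (1,5) → (φ(1),φ(5)) = (0,3) ∈ E(G2) ✓
  (1,6) → (φ(1),φ(6)) = (3,4) ∈ E(G2) ✓
  (2,5) → (φ(2),φ(5)) = (0,2) ∈ E(G2) ✓
  (3,4) → (φ(3),φ(4)) = (6,7) ∈ E(G2) ✓
  (4,5) → (φ(4),φ(5)) = (0,7) ∈ E(G2) ✓
  (6,7) → (φ(6),φ(7)) = (4,5) ∈ E(G2) ✓
All 10 edges of G1 map to edges of G2, and |E(G1)| = |E(G2)| = 10, so φ is a bijection on edges as well as vertices. Hence G1 ≅ G2.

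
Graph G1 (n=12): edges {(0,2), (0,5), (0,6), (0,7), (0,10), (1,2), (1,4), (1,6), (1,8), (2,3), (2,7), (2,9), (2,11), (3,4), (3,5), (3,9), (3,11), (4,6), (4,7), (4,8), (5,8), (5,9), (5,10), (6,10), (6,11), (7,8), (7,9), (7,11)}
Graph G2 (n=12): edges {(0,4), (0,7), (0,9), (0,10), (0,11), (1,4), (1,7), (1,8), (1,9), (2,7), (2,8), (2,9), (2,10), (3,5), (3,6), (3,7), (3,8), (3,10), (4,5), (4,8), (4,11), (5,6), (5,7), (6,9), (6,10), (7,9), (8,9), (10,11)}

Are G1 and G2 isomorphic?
Yes, isomorphic

The graphs are isomorphic.
One valid mapping φ: V(G1) → V(G2): 0→0, 1→6, 2→9, 3→8, 4→3, 5→4, 6→10, 7→7, 8→5, 9→1, 10→11, 11→2

Verify φ preserves adjacency — for each edge of G1, its image is an edge of G2:
  (0,2) → (φ(0),φ(2)) = (0,9) ∈ E(G2) ✓
  (0,5) → (φ(0),φ(5)) = (0,4) ∈ E(G2) ✓
  (0,6) → (φ(0),φ(6)) = (0,10) ∈ E(G2) ✓
  (0,7) → (φ(0),φ(7)) = (0,7) ∈ E(G2) ✓
  (0,10) → (φ(0),φ(10)) = (0,11) ∈ E(G2) ✓
  (1,2) → (φ(1),φ(2)) = (6,9) ∈ E(G2) ✓
  (1,4) → (φ(1),φ(4)) = (3,6) ∈ E(G2) ✓
  (1,6) → (φ(1),φ(6)) = (6,10) ∈ E(G2) ✓
  (1,8) → (φ(1),φ(8)) = (5,6) ∈ E(G2) ✓
  (2,3) → (φ(2),φ(3)) = (8,9) ∈ E(G2) ✓
  (2,7) → (φ(2),φ(7)) = (7,9) ∈ E(G2) ✓
  (2,9) → (φ(2),φ(9)) = (1,9) ∈ E(G2) ✓
  (2,11) → (φ(2),φ(11)) = (2,9) ∈ E(G2) ✓
  (3,4) → (φ(3),φ(4)) = (3,8) ∈ E(G2) ✓
  (3,5) → (φ(3),φ(5)) = (4,8) ∈ E(G2) ✓
  (3,9) → (φ(3),φ(9)) = (1,8) ∈ E(G2) ✓
  (3,11) → (φ(3),φ(11)) = (2,8) ∈ E(G2) ✓
  (4,6) → (φ(4),φ(6)) = (3,10) ∈ E(G2) ✓
  (4,7) → (φ(4),φ(7)) = (3,7) ∈ E(G2) ✓
  (4,8) → (φ(4),φ(8)) = (3,5) ∈ E(G2) ✓
  (5,8) → (φ(5),φ(8)) = (4,5) ∈ E(G2) ✓
  (5,9) → (φ(5),φ(9)) = (1,4) ∈ E(G2) ✓
  (5,10) → (φ(5),φ(10)) = (4,11) ∈ E(G2) ✓
  (6,10) → (φ(6),φ(10)) = (10,11) ∈ E(G2) ✓
  (6,11) → (φ(6),φ(11)) = (2,10) ∈ E(G2) ✓
  (7,8) → (φ(7),φ(8)) = (5,7) ∈ E(G2) ✓
  (7,9) → (φ(7),φ(9)) = (1,7) ∈ E(G2) ✓
  (7,11) → (φ(7),φ(11)) = (2,7) ∈ E(G2) ✓
All 28 edges of G1 map to edges of G2, and |E(G1)| = |E(G2)| = 28, so φ is a bijection on edges as well as vertices. Hence G1 ≅ G2.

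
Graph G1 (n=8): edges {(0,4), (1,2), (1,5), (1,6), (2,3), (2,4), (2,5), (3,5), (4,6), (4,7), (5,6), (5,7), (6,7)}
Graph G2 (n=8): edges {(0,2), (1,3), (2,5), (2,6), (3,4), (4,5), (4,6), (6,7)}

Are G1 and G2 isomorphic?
No, not isomorphic

The graphs are NOT isomorphic.

Degrees in G1: deg(0)=1, deg(1)=3, deg(2)=4, deg(3)=2, deg(4)=4, deg(5)=5, deg(6)=4, deg(7)=3.
Sorted degree sequence of G1: [5, 4, 4, 4, 3, 3, 2, 1].
Degrees in G2: deg(0)=1, deg(1)=1, deg(2)=3, deg(3)=2, deg(4)=3, deg(5)=2, deg(6)=3, deg(7)=1.
Sorted degree sequence of G2: [3, 3, 3, 2, 2, 1, 1, 1].
The (sorted) degree sequence is an isomorphism invariant, so since G1 and G2 have different degree sequences they cannot be isomorphic.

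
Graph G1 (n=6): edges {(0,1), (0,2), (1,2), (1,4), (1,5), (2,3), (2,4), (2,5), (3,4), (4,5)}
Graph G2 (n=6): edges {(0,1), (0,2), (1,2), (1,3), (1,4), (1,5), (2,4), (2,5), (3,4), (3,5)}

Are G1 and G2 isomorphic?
No, not isomorphic

The graphs are NOT isomorphic.

Counting triangles (3-cliques): G1 has 6, G2 has 5.
Triangle count is an isomorphism invariant, so differing triangle counts rule out isomorphism.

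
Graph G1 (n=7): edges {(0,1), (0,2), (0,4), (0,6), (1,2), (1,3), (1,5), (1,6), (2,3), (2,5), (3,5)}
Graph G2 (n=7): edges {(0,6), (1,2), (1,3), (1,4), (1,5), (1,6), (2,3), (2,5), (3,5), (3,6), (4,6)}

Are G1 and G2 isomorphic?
Yes, isomorphic

The graphs are isomorphic.
One valid mapping φ: V(G1) → V(G2): 0→6, 1→1, 2→3, 3→2, 4→0, 5→5, 6→4

Verify φ preserves adjacency — for each edge of G1, its image is an edge of G2:
  (0,1) → (φ(0),φ(1)) = (1,6) ∈ E(G2) ✓
  (0,2) → (φ(0),φ(2)) = (3,6) ∈ E(G2) ✓
  (0,4) → (φ(0),φ(4)) = (0,6) ∈ E(G2) ✓
  (0,6) → (φ(0),φ(6)) = (4,6) ∈ E(G2) ✓
  (1,2) → (φ(1),φ(2)) = (1,3) ∈ E(G2) ✓
  (1,3) → (φ(1),φ(3)) = (1,2) ∈ E(G2) ✓
  (1,5) → (φ(1),φ(5)) = (1,5) ∈ E(G2) ✓
  (1,6) → (φ(1),φ(6)) = (1,4) ∈ E(G2) ✓
  (2,3) → (φ(2),φ(3)) = (2,3) ∈ E(G2) ✓
  (2,5) → (φ(2),φ(5)) = (3,5) ∈ E(G2) ✓
  (3,5) → (φ(3),φ(5)) = (2,5) ∈ E(G2) ✓
All 11 edges of G1 map to edges of G2, and |E(G1)| = |E(G2)| = 11, so φ is a bijection on edges as well as vertices. Hence G1 ≅ G2.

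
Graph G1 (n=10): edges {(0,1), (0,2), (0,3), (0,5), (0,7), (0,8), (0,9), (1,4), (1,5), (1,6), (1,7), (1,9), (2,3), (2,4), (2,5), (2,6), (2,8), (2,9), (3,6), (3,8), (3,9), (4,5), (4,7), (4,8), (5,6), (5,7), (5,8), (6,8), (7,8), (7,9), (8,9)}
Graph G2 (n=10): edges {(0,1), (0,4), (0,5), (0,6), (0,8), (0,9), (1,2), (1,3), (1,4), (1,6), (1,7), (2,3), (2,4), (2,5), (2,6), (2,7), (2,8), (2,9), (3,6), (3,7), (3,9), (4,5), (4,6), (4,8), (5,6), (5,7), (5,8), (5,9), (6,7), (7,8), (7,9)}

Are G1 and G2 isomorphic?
Yes, isomorphic

The graphs are isomorphic.
One valid mapping φ: V(G1) → V(G2): 0→6, 1→0, 2→7, 3→3, 4→8, 5→5, 6→9, 7→4, 8→2, 9→1

Verify φ preserves adjacency — for each edge of G1, its image is an edge of G2:
  (0,1) → (φ(0),φ(1)) = (0,6) ∈ E(G2) ✓
  (0,2) → (φ(0),φ(2)) = (6,7) ∈ E(G2) ✓
  (0,3) → (φ(0),φ(3)) = (3,6) ∈ E(G2) ✓
  (0,5) → (φ(0),φ(5)) = (5,6) ∈ E(G2) ✓
  (0,7) → (φ(0),φ(7)) = (4,6) ∈ E(G2) ✓
  (0,8) → (φ(0),φ(8)) = (2,6) ∈ E(G2) ✓
  (0,9) → (φ(0),φ(9)) = (1,6) ∈ E(G2) ✓
  (1,4) → (φ(1),φ(4)) = (0,8) ∈ E(G2) ✓
  (1,5) → (φ(1),φ(5)) = (0,5) ∈ E(G2) ✓
  (1,6) → (φ(1),φ(6)) = (0,9) ∈ E(G2) ✓
  (1,7) → (φ(1),φ(7)) = (0,4) ∈ E(G2) ✓
  (1,9) → (φ(1),φ(9)) = (0,1) ∈ E(G2) ✓
  (2,3) → (φ(2),φ(3)) = (3,7) ∈ E(G2) ✓
  (2,4) → (φ(2),φ(4)) = (7,8) ∈ E(G2) ✓
  (2,5) → (φ(2),φ(5)) = (5,7) ∈ E(G2) ✓
  (2,6) → (φ(2),φ(6)) = (7,9) ∈ E(G2) ✓
  (2,8) → (φ(2),φ(8)) = (2,7) ∈ E(G2) ✓
  (2,9) → (φ(2),φ(9)) = (1,7) ∈ E(G2) ✓
  (3,6) → (φ(3),φ(6)) = (3,9) ∈ E(G2) ✓
  (3,8) → (φ(3),φ(8)) = (2,3) ∈ E(G2) ✓
  (3,9) → (φ(3),φ(9)) = (1,3) ∈ E(G2) ✓
  (4,5) → (φ(4),φ(5)) = (5,8) ∈ E(G2) ✓
  (4,7) → (φ(4),φ(7)) = (4,8) ∈ E(G2) ✓
  (4,8) → (φ(4),φ(8)) = (2,8) ∈ E(G2) ✓
  (5,6) → (φ(5),φ(6)) = (5,9) ∈ E(G2) ✓
  (5,7) → (φ(5),φ(7)) = (4,5) ∈ E(G2) ✓
  (5,8) → (φ(5),φ(8)) = (2,5) ∈ E(G2) ✓
  (6,8) → (φ(6),φ(8)) = (2,9) ∈ E(G2) ✓
  (7,8) → (φ(7),φ(8)) = (2,4) ∈ E(G2) ✓
  (7,9) → (φ(7),φ(9)) = (1,4) ∈ E(G2) ✓
  (8,9) → (φ(8),φ(9)) = (1,2) ∈ E(G2) ✓
All 31 edges of G1 map to edges of G2, and |E(G1)| = |E(G2)| = 31, so φ is a bijection on edges as well as vertices. Hence G1 ≅ G2.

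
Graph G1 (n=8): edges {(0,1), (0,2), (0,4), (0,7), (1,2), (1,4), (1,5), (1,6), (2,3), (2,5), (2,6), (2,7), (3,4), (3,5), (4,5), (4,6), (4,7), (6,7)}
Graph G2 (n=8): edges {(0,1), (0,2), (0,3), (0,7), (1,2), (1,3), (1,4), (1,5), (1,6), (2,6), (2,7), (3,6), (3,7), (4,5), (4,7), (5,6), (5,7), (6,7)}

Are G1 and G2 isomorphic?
Yes, isomorphic

The graphs are isomorphic.
One valid mapping φ: V(G1) → V(G2): 0→2, 1→6, 2→1, 3→4, 4→7, 5→5, 6→3, 7→0

Verify φ preserves adjacency — for each edge of G1, its image is an edge of G2:
  (0,1) → (φ(0),φ(1)) = (2,6) ∈ E(G2) ✓
  (0,2) → (φ(0),φ(2)) = (1,2) ∈ E(G2) ✓
  (0,4) → (φ(0),φ(4)) = (2,7) ∈ E(G2) ✓
  (0,7) → (φ(0),φ(7)) = (0,2) ∈ E(G2) ✓
  (1,2) → (φ(1),φ(2)) = (1,6) ∈ E(G2) ✓
  (1,4) → (φ(1),φ(4)) = (6,7) ∈ E(G2) ✓
  (1,5) → (φ(1),φ(5)) = (5,6) ∈ E(G2) ✓
  (1,6) → (φ(1),φ(6)) = (3,6) ∈ E(G2) ✓
  (2,3) → (φ(2),φ(3)) = (1,4) ∈ E(G2) ✓
  (2,5) → (φ(2),φ(5)) = (1,5) ∈ E(G2) ✓
  (2,6) → (φ(2),φ(6)) = (1,3) ∈ E(G2) ✓
  (2,7) → (φ(2),φ(7)) = (0,1) ∈ E(G2) ✓
  (3,4) → (φ(3),φ(4)) = (4,7) ∈ E(G2) ✓
  (3,5) → (φ(3),φ(5)) = (4,5) ∈ E(G2) ✓
  (4,5) → (φ(4),φ(5)) = (5,7) ∈ E(G2) ✓
  (4,6) → (φ(4),φ(6)) = (3,7) ∈ E(G2) ✓
  (4,7) → (φ(4),φ(7)) = (0,7) ∈ E(G2) ✓
  (6,7) → (φ(6),φ(7)) = (0,3) ∈ E(G2) ✓
All 18 edges of G1 map to edges of G2, and |E(G1)| = |E(G2)| = 18, so φ is a bijection on edges as well as vertices. Hence G1 ≅ G2.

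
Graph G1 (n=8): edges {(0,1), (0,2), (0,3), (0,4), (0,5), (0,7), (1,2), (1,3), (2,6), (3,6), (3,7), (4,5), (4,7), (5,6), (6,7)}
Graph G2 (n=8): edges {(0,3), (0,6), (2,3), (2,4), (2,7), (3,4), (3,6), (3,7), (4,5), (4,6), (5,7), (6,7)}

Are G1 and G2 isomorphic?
No, not isomorphic

The graphs are NOT isomorphic.

Connected components of G1: 1 component(s) with vertex sets [[0, 1, 2, 3, 4, 5, 6, 7]], sizes [8].
Connected components of G2: 2 component(s) with vertex sets [[1], [0, 2, 3, 4, 5, 6, 7]], sizes [1, 7].
The number of connected components (and the multiset of component sizes) is an isomorphism invariant — an isomorphism maps each component of G1 bijectively onto a component of G2. Since G1 has 1 component(s) and G2 has 2, they cannot be isomorphic.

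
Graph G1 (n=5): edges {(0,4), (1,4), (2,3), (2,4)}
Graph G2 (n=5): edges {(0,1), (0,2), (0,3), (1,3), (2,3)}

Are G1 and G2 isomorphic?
No, not isomorphic

The graphs are NOT isomorphic.

Counting triangles (3-cliques): G1 has 0, G2 has 2.
Triangle count is an isomorphism invariant, so differing triangle counts rule out isomorphism.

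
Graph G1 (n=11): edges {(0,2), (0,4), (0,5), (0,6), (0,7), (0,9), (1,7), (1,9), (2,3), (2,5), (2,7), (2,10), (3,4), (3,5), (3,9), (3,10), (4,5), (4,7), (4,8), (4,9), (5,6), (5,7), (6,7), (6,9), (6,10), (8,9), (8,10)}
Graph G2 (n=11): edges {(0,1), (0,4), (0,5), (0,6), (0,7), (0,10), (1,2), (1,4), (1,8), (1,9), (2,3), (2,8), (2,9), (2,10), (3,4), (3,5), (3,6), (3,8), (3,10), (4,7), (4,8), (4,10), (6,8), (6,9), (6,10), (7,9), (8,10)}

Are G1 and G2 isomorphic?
Yes, isomorphic

The graphs are isomorphic.
One valid mapping φ: V(G1) → V(G2): 0→10, 1→5, 2→2, 3→1, 4→4, 5→8, 6→6, 7→3, 8→7, 9→0, 10→9

Verify φ preserves adjacency — for each edge of G1, its image is an edge of G2:
  (0,2) → (φ(0),φ(2)) = (2,10) ∈ E(G2) ✓
  (0,4) → (φ(0),φ(4)) = (4,10) ∈ E(G2) ✓
  (0,5) → (φ(0),φ(5)) = (8,10) ∈ E(G2) ✓
  (0,6) → (φ(0),φ(6)) = (6,10) ∈ E(G2) ✓
  (0,7) → (φ(0),φ(7)) = (3,10) ∈ E(G2) ✓
  (0,9) → (φ(0),φ(9)) = (0,10) ∈ E(G2) ✓
  (1,7) → (φ(1),φ(7)) = (3,5) ∈ E(G2) ✓
  (1,9) → (φ(1),φ(9)) = (0,5) ∈ E(G2) ✓
  (2,3) → (φ(2),φ(3)) = (1,2) ∈ E(G2) ✓
  (2,5) → (φ(2),φ(5)) = (2,8) ∈ E(G2) ✓
  (2,7) → (φ(2),φ(7)) = (2,3) ∈ E(G2) ✓
  (2,10) → (φ(2),φ(10)) = (2,9) ∈ E(G2) ✓
  (3,4) → (φ(3),φ(4)) = (1,4) ∈ E(G2) ✓
  (3,5) → (φ(3),φ(5)) = (1,8) ∈ E(G2) ✓
  (3,9) → (φ(3),φ(9)) = (0,1) ∈ E(G2) ✓
  (3,10) → (φ(3),φ(10)) = (1,9) ∈ E(G2) ✓
  (4,5) → (φ(4),φ(5)) = (4,8) ∈ E(G2) ✓
  (4,7) → (φ(4),φ(7)) = (3,4) ∈ E(G2) ✓
  (4,8) → (φ(4),φ(8)) = (4,7) ∈ E(G2) ✓
  (4,9) → (φ(4),φ(9)) = (0,4) ∈ E(G2) ✓
  (5,6) → (φ(5),φ(6)) = (6,8) ∈ E(G2) ✓
  (5,7) → (φ(5),φ(7)) = (3,8) ∈ E(G2) ✓
  (6,7) → (φ(6),φ(7)) = (3,6) ∈ E(G2) ✓
  (6,9) → (φ(6),φ(9)) = (0,6) ∈ E(G2) ✓
  (6,10) → (φ(6),φ(10)) = (6,9) ∈ E(G2) ✓
  (8,9) → (φ(8),φ(9)) = (0,7) ∈ E(G2) ✓
  (8,10) → (φ(8),φ(10)) = (7,9) ∈ E(G2) ✓
All 27 edges of G1 map to edges of G2, and |E(G1)| = |E(G2)| = 27, so φ is a bijection on edges as well as vertices. Hence G1 ≅ G2.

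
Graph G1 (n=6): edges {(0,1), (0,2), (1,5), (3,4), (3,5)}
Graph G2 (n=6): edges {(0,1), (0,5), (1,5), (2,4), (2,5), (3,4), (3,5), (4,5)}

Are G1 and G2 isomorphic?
No, not isomorphic

The graphs are NOT isomorphic.

Counting triangles (3-cliques): G1 has 0, G2 has 3.
Triangle count is an isomorphism invariant, so differing triangle counts rule out isomorphism.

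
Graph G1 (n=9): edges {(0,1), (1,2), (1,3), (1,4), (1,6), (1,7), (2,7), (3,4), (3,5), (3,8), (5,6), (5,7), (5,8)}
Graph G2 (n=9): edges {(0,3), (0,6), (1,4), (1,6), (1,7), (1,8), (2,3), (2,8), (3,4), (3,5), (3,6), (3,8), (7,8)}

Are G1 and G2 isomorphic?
Yes, isomorphic

The graphs are isomorphic.
One valid mapping φ: V(G1) → V(G2): 0→5, 1→3, 2→0, 3→8, 4→2, 5→1, 6→4, 7→6, 8→7

Verify φ preserves adjacency — for each edge of G1, its image is an edge of G2:
  (0,1) → (φ(0),φ(1)) = (3,5) ∈ E(G2) ✓
  (1,2) → (φ(1),φ(2)) = (0,3) ∈ E(G2) ✓
  (1,3) → (φ(1),φ(3)) = (3,8) ∈ E(G2) ✓
  (1,4) → (φ(1),φ(4)) = (2,3) ∈ E(G2) ✓
  (1,6) → (φ(1),φ(6)) = (3,4) ∈ E(G2) ✓
  (1,7) → (φ(1),φ(7)) = (3,6) ∈ E(G2) ✓
  (2,7) → (φ(2),φ(7)) = (0,6) ∈ E(G2) ✓
  (3,4) → (φ(3),φ(4)) = (2,8) ∈ E(G2) ✓
  (3,5) → (φ(3),φ(5)) = (1,8) ∈ E(G2) ✓
  (3,8) → (φ(3),φ(8)) = (7,8) ∈ E(G2) ✓
  (5,6) → (φ(5),φ(6)) = (1,4) ∈ E(G2) ✓
  (5,7) → (φ(5),φ(7)) = (1,6) ∈ E(G2) ✓
  (5,8) → (φ(5),φ(8)) = (1,7) ∈ E(G2) ✓
All 13 edges of G1 map to edges of G2, and |E(G1)| = |E(G2)| = 13, so φ is a bijection on edges as well as vertices. Hence G1 ≅ G2.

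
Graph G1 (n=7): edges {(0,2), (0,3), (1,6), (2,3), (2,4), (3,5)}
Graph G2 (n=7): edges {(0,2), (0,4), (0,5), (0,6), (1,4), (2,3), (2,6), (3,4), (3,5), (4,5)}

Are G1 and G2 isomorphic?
No, not isomorphic

The graphs are NOT isomorphic.

Connected components of G1: 2 component(s) with vertex sets [[1, 6], [0, 2, 3, 4, 5]], sizes [2, 5].
Connected components of G2: 1 component(s) with vertex sets [[0, 1, 2, 3, 4, 5, 6]], sizes [7].
The number of connected components (and the multiset of component sizes) is an isomorphism invariant — an isomorphism maps each component of G1 bijectively onto a component of G2. Since G1 has 2 component(s) and G2 has 1, they cannot be isomorphic.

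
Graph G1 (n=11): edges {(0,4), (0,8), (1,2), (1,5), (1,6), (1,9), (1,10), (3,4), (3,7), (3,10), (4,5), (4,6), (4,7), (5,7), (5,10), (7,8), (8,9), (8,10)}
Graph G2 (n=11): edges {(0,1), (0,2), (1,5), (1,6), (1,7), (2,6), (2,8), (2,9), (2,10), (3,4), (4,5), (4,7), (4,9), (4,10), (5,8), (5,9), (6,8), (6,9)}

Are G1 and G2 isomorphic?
Yes, isomorphic

The graphs are isomorphic.
One valid mapping φ: V(G1) → V(G2): 0→0, 1→4, 2→3, 3→8, 4→2, 5→9, 6→10, 7→6, 8→1, 9→7, 10→5

Verify φ preserves adjacency — for each edge of G1, its image is an edge of G2:
  (0,4) → (φ(0),φ(4)) = (0,2) ∈ E(G2) ✓
  (0,8) → (φ(0),φ(8)) = (0,1) ∈ E(G2) ✓
  (1,2) → (φ(1),φ(2)) = (3,4) ∈ E(G2) ✓
  (1,5) → (φ(1),φ(5)) = (4,9) ∈ E(G2) ✓
  (1,6) → (φ(1),φ(6)) = (4,10) ∈ E(G2) ✓
  (1,9) → (φ(1),φ(9)) = (4,7) ∈ E(G2) ✓
  (1,10) → (φ(1),φ(10)) = (4,5) ∈ E(G2) ✓
  (3,4) → (φ(3),φ(4)) = (2,8) ∈ E(G2) ✓
  (3,7) → (φ(3),φ(7)) = (6,8) ∈ E(G2) ✓
  (3,10) → (φ(3),φ(10)) = (5,8) ∈ E(G2) ✓
  (4,5) → (φ(4),φ(5)) = (2,9) ∈ E(G2) ✓
  (4,6) → (φ(4),φ(6)) = (2,10) ∈ E(G2) ✓
  (4,7) → (φ(4),φ(7)) = (2,6) ∈ E(G2) ✓
  (5,7) → (φ(5),φ(7)) = (6,9) ∈ E(G2) ✓
  (5,10) → (φ(5),φ(10)) = (5,9) ∈ E(G2) ✓
  (7,8) → (φ(7),φ(8)) = (1,6) ∈ E(G2) ✓
  (8,9) → (φ(8),φ(9)) = (1,7) ∈ E(G2) ✓
  (8,10) → (φ(8),φ(10)) = (1,5) ∈ E(G2) ✓
All 18 edges of G1 map to edges of G2, and |E(G1)| = |E(G2)| = 18, so φ is a bijection on edges as well as vertices. Hence G1 ≅ G2.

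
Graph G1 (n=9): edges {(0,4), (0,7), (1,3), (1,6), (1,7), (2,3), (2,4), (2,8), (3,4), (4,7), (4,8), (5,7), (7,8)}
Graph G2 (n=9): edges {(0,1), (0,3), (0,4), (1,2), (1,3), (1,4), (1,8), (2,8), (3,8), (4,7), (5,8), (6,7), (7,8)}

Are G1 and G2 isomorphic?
Yes, isomorphic

The graphs are isomorphic.
One valid mapping φ: V(G1) → V(G2): 0→2, 1→7, 2→0, 3→4, 4→1, 5→5, 6→6, 7→8, 8→3

Verify φ preserves adjacency — for each edge of G1, its image is an edge of G2:
  (0,4) → (φ(0),φ(4)) = (1,2) ∈ E(G2) ✓
  (0,7) → (φ(0),φ(7)) = (2,8) ∈ E(G2) ✓
  (1,3) → (φ(1),φ(3)) = (4,7) ∈ E(G2) ✓
  (1,6) → (φ(1),φ(6)) = (6,7) ∈ E(G2) ✓
  (1,7) → (φ(1),φ(7)) = (7,8) ∈ E(G2) ✓
  (2,3) → (φ(2),φ(3)) = (0,4) ∈ E(G2) ✓
  (2,4) → (φ(2),φ(4)) = (0,1) ∈ E(G2) ✓
  (2,8) → (φ(2),φ(8)) = (0,3) ∈ E(G2) ✓
  (3,4) → (φ(3),φ(4)) = (1,4) ∈ E(G2) ✓
  (4,7) → (φ(4),φ(7)) = (1,8) ∈ E(G2) ✓
  (4,8) → (φ(4),φ(8)) = (1,3) ∈ E(G2) ✓
  (5,7) → (φ(5),φ(7)) = (5,8) ∈ E(G2) ✓
  (7,8) → (φ(7),φ(8)) = (3,8) ∈ E(G2) ✓
All 13 edges of G1 map to edges of G2, and |E(G1)| = |E(G2)| = 13, so φ is a bijection on edges as well as vertices. Hence G1 ≅ G2.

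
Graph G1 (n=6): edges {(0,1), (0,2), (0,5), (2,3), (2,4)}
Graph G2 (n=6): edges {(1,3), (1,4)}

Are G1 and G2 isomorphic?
No, not isomorphic

The graphs are NOT isomorphic.

Connected components of G1: 1 component(s) with vertex sets [[0, 1, 2, 3, 4, 5]], sizes [6].
Connected components of G2: 4 component(s) with vertex sets [[0], [2], [5], [1, 3, 4]], sizes [1, 1, 1, 3].
The number of connected components (and the multiset of component sizes) is an isomorphism invariant — an isomorphism maps each component of G1 bijectively onto a component of G2. Since G1 has 1 component(s) and G2 has 4, they cannot be isomorphic.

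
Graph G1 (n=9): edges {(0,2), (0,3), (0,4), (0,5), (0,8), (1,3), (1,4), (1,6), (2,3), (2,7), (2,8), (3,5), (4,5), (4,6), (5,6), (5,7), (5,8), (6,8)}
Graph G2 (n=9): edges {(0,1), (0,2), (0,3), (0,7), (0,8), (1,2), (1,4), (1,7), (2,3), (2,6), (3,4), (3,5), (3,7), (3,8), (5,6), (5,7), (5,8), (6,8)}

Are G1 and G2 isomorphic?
Yes, isomorphic

The graphs are isomorphic.
One valid mapping φ: V(G1) → V(G2): 0→0, 1→6, 2→1, 3→2, 4→8, 5→3, 6→5, 7→4, 8→7

Verify φ preserves adjacency — for each edge of G1, its image is an edge of G2:
  (0,2) → (φ(0),φ(2)) = (0,1) ∈ E(G2) ✓
  (0,3) → (φ(0),φ(3)) = (0,2) ∈ E(G2) ✓
  (0,4) → (φ(0),φ(4)) = (0,8) ∈ E(G2) ✓
  (0,5) → (φ(0),φ(5)) = (0,3) ∈ E(G2) ✓
  (0,8) → (φ(0),φ(8)) = (0,7) ∈ E(G2) ✓
  (1,3) → (φ(1),φ(3)) = (2,6) ∈ E(G2) ✓
  (1,4) → (φ(1),φ(4)) = (6,8) ∈ E(G2) ✓
  (1,6) → (φ(1),φ(6)) = (5,6) ∈ E(G2) ✓
  (2,3) → (φ(2),φ(3)) = (1,2) ∈ E(G2) ✓
  (2,7) → (φ(2),φ(7)) = (1,4) ∈ E(G2) ✓
  (2,8) → (φ(2),φ(8)) = (1,7) ∈ E(G2) ✓
  (3,5) → (φ(3),φ(5)) = (2,3) ∈ E(G2) ✓
  (4,5) → (φ(4),φ(5)) = (3,8) ∈ E(G2) ✓
  (4,6) → (φ(4),φ(6)) = (5,8) ∈ E(G2) ✓
  (5,6) → (φ(5),φ(6)) = (3,5) ∈ E(G2) ✓
  (5,7) → (φ(5),φ(7)) = (3,4) ∈ E(G2) ✓
  (5,8) → (φ(5),φ(8)) = (3,7) ∈ E(G2) ✓
  (6,8) → (φ(6),φ(8)) = (5,7) ∈ E(G2) ✓
All 18 edges of G1 map to edges of G2, and |E(G1)| = |E(G2)| = 18, so φ is a bijection on edges as well as vertices. Hence G1 ≅ G2.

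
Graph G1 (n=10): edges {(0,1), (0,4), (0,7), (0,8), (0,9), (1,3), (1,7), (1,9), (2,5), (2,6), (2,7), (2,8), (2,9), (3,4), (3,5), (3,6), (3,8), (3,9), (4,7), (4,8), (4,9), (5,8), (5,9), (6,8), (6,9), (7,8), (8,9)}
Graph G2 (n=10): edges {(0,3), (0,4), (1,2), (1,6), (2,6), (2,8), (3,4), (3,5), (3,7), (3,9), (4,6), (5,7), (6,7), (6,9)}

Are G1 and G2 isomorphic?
No, not isomorphic

The graphs are NOT isomorphic.

Counting triangles (3-cliques): G1 has 25, G2 has 3.
Triangle count is an isomorphism invariant, so differing triangle counts rule out isomorphism.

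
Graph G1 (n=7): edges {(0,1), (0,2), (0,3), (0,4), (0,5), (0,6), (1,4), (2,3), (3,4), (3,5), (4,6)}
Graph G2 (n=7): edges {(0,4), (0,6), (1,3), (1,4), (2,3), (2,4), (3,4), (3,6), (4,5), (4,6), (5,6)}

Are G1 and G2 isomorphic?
Yes, isomorphic

The graphs are isomorphic.
One valid mapping φ: V(G1) → V(G2): 0→4, 1→1, 2→5, 3→6, 4→3, 5→0, 6→2

Verify φ preserves adjacency — for each edge of G1, its image is an edge of G2:
  (0,1) → (φ(0),φ(1)) = (1,4) ∈ E(G2) ✓
  (0,2) → (φ(0),φ(2)) = (4,5) ∈ E(G2) ✓
  (0,3) → (φ(0),φ(3)) = (4,6) ∈ E(G2) ✓
  (0,4) → (φ(0),φ(4)) = (3,4) ∈ E(G2) ✓
  (0,5) → (φ(0),φ(5)) = (0,4) ∈ E(G2) ✓
  (0,6) → (φ(0),φ(6)) = (2,4) ∈ E(G2) ✓
  (1,4) → (φ(1),φ(4)) = (1,3) ∈ E(G2) ✓
  (2,3) → (φ(2),φ(3)) = (5,6) ∈ E(G2) ✓
  (3,4) → (φ(3),φ(4)) = (3,6) ∈ E(G2) ✓
  (3,5) → (φ(3),φ(5)) = (0,6) ∈ E(G2) ✓
  (4,6) → (φ(4),φ(6)) = (2,3) ∈ E(G2) ✓
All 11 edges of G1 map to edges of G2, and |E(G1)| = |E(G2)| = 11, so φ is a bijection on edges as well as vertices. Hence G1 ≅ G2.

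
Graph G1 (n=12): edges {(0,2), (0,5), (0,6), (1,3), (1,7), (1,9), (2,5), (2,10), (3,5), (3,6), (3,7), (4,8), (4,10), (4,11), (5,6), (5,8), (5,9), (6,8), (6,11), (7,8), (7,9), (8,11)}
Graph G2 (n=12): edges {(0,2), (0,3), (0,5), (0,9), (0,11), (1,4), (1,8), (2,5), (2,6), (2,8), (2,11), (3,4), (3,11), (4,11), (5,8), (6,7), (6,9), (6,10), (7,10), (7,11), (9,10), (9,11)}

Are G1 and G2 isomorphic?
Yes, isomorphic

The graphs are isomorphic.
One valid mapping φ: V(G1) → V(G2): 0→3, 1→10, 2→4, 3→9, 4→8, 5→11, 6→0, 7→6, 8→2, 9→7, 10→1, 11→5

Verify φ preserves adjacency — for each edge of G1, its image is an edge of G2:
  (0,2) → (φ(0),φ(2)) = (3,4) ∈ E(G2) ✓
  (0,5) → (φ(0),φ(5)) = (3,11) ∈ E(G2) ✓
  (0,6) → (φ(0),φ(6)) = (0,3) ∈ E(G2) ✓
  (1,3) → (φ(1),φ(3)) = (9,10) ∈ E(G2) ✓
  (1,7) → (φ(1),φ(7)) = (6,10) ∈ E(G2) ✓
  (1,9) → (φ(1),φ(9)) = (7,10) ∈ E(G2) ✓
  (2,5) → (φ(2),φ(5)) = (4,11) ∈ E(G2) ✓
  (2,10) → (φ(2),φ(10)) = (1,4) ∈ E(G2) ✓
  (3,5) → (φ(3),φ(5)) = (9,11) ∈ E(G2) ✓
  (3,6) → (φ(3),φ(6)) = (0,9) ∈ E(G2) ✓
  (3,7) → (φ(3),φ(7)) = (6,9) ∈ E(G2) ✓
  (4,8) → (φ(4),φ(8)) = (2,8) ∈ E(G2) ✓
  (4,10) → (φ(4),φ(10)) = (1,8) ∈ E(G2) ✓
  (4,11) → (φ(4),φ(11)) = (5,8) ∈ E(G2) ✓
  (5,6) → (φ(5),φ(6)) = (0,11) ∈ E(G2) ✓
  (5,8) → (φ(5),φ(8)) = (2,11) ∈ E(G2) ✓
  (5,9) → (φ(5),φ(9)) = (7,11) ∈ E(G2) ✓
  (6,8) → (φ(6),φ(8)) = (0,2) ∈ E(G2) ✓
  (6,11) → (φ(6),φ(11)) = (0,5) ∈ E(G2) ✓
  (7,8) → (φ(7),φ(8)) = (2,6) ∈ E(G2) ✓
  (7,9) → (φ(7),φ(9)) = (6,7) ∈ E(G2) ✓
  (8,11) → (φ(8),φ(11)) = (2,5) ∈ E(G2) ✓
All 22 edges of G1 map to edges of G2, and |E(G1)| = |E(G2)| = 22, so φ is a bijection on edges as well as vertices. Hence G1 ≅ G2.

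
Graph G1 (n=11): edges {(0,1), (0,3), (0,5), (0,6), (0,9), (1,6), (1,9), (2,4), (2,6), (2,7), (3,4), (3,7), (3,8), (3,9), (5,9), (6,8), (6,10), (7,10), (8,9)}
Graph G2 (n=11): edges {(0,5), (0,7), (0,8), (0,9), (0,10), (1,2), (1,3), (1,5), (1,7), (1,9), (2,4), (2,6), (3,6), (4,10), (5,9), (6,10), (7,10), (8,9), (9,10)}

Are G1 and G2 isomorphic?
Yes, isomorphic

The graphs are isomorphic.
One valid mapping φ: V(G1) → V(G2): 0→9, 1→5, 2→2, 3→10, 4→4, 5→8, 6→1, 7→6, 8→7, 9→0, 10→3

Verify φ preserves adjacency — for each edge of G1, its image is an edge of G2:
  (0,1) → (φ(0),φ(1)) = (5,9) ∈ E(G2) ✓
  (0,3) → (φ(0),φ(3)) = (9,10) ∈ E(G2) ✓
  (0,5) → (φ(0),φ(5)) = (8,9) ∈ E(G2) ✓
  (0,6) → (φ(0),φ(6)) = (1,9) ∈ E(G2) ✓
  (0,9) → (φ(0),φ(9)) = (0,9) ∈ E(G2) ✓
  (1,6) → (φ(1),φ(6)) = (1,5) ∈ E(G2) ✓
  (1,9) → (φ(1),φ(9)) = (0,5) ∈ E(G2) ✓
  (2,4) → (φ(2),φ(4)) = (2,4) ∈ E(G2) ✓
  (2,6) → (φ(2),φ(6)) = (1,2) ∈ E(G2) ✓
  (2,7) → (φ(2),φ(7)) = (2,6) ∈ E(G2) ✓
  (3,4) → (φ(3),φ(4)) = (4,10) ∈ E(G2) ✓
  (3,7) → (φ(3),φ(7)) = (6,10) ∈ E(G2) ✓
  (3,8) → (φ(3),φ(8)) = (7,10) ∈ E(G2) ✓
  (3,9) → (φ(3),φ(9)) = (0,10) ∈ E(G2) ✓
  (5,9) → (φ(5),φ(9)) = (0,8) ∈ E(G2) ✓
  (6,8) → (φ(6),φ(8)) = (1,7) ∈ E(G2) ✓
  (6,10) → (φ(6),φ(10)) = (1,3) ∈ E(G2) ✓
  (7,10) → (φ(7),φ(10)) = (3,6) ∈ E(G2) ✓
  (8,9) → (φ(8),φ(9)) = (0,7) ∈ E(G2) ✓
All 19 edges of G1 map to edges of G2, and |E(G1)| = |E(G2)| = 19, so φ is a bijection on edges as well as vertices. Hence G1 ≅ G2.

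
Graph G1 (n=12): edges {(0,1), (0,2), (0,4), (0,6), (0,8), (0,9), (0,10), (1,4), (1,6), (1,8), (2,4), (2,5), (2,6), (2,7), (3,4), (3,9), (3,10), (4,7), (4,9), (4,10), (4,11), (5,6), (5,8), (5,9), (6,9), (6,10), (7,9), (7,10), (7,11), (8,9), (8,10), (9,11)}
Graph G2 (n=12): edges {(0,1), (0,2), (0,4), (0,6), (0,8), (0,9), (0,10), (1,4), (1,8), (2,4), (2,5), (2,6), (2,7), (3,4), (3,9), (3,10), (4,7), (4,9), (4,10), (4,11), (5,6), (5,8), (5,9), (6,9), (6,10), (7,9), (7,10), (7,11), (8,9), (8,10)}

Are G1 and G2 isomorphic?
No, not isomorphic

The graphs are NOT isomorphic.

Counting edges: G1 has 32 edge(s); G2 has 30 edge(s).
Edge count is an isomorphism invariant (a bijection on vertices induces a bijection on edges), so differing edge counts rule out isomorphism.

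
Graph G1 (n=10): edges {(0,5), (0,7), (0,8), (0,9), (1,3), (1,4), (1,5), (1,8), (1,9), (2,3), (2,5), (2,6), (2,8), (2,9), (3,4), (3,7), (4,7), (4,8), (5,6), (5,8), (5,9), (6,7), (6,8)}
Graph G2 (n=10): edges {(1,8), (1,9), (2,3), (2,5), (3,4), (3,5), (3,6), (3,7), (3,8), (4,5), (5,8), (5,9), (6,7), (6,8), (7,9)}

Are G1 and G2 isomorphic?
No, not isomorphic

The graphs are NOT isomorphic.

Connected components of G1: 1 component(s) with vertex sets [[0, 1, 2, 3, 4, 5, 6, 7, 8, 9]], sizes [10].
Connected components of G2: 2 component(s) with vertex sets [[0], [1, 2, 3, 4, 5, 6, 7, 8, 9]], sizes [1, 9].
The number of connected components (and the multiset of component sizes) is an isomorphism invariant — an isomorphism maps each component of G1 bijectively onto a component of G2. Since G1 has 1 component(s) and G2 has 2, they cannot be isomorphic.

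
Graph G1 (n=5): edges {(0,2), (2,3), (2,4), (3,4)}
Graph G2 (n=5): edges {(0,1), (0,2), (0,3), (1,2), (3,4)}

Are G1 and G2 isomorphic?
No, not isomorphic

The graphs are NOT isomorphic.

Degrees in G1: deg(0)=1, deg(1)=0, deg(2)=3, deg(3)=2, deg(4)=2.
Sorted degree sequence of G1: [3, 2, 2, 1, 0].
Degrees in G2: deg(0)=3, deg(1)=2, deg(2)=2, deg(3)=2, deg(4)=1.
Sorted degree sequence of G2: [3, 2, 2, 2, 1].
The (sorted) degree sequence is an isomorphism invariant, so since G1 and G2 have different degree sequences they cannot be isomorphic.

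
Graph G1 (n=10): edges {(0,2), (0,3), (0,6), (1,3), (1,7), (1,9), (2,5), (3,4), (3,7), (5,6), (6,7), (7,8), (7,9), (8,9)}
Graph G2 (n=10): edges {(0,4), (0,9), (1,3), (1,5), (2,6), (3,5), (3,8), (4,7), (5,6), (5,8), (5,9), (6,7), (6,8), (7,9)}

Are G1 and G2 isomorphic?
Yes, isomorphic

The graphs are isomorphic.
One valid mapping φ: V(G1) → V(G2): 0→7, 1→8, 2→4, 3→6, 4→2, 5→0, 6→9, 7→5, 8→1, 9→3

Verify φ preserves adjacency — for each edge of G1, its image is an edge of G2:
  (0,2) → (φ(0),φ(2)) = (4,7) ∈ E(G2) ✓
  (0,3) → (φ(0),φ(3)) = (6,7) ∈ E(G2) ✓
  (0,6) → (φ(0),φ(6)) = (7,9) ∈ E(G2) ✓
  (1,3) → (φ(1),φ(3)) = (6,8) ∈ E(G2) ✓
  (1,7) → (φ(1),φ(7)) = (5,8) ∈ E(G2) ✓
  (1,9) → (φ(1),φ(9)) = (3,8) ∈ E(G2) ✓
  (2,5) → (φ(2),φ(5)) = (0,4) ∈ E(G2) ✓
  (3,4) → (φ(3),φ(4)) = (2,6) ∈ E(G2) ✓
  (3,7) → (φ(3),φ(7)) = (5,6) ∈ E(G2) ✓
  (5,6) → (φ(5),φ(6)) = (0,9) ∈ E(G2) ✓
  (6,7) → (φ(6),φ(7)) = (5,9) ∈ E(G2) ✓
  (7,8) → (φ(7),φ(8)) = (1,5) ∈ E(G2) ✓
  (7,9) → (φ(7),φ(9)) = (3,5) ∈ E(G2) ✓
  (8,9) → (φ(8),φ(9)) = (1,3) ∈ E(G2) ✓
All 14 edges of G1 map to edges of G2, and |E(G1)| = |E(G2)| = 14, so φ is a bijection on edges as well as vertices. Hence G1 ≅ G2.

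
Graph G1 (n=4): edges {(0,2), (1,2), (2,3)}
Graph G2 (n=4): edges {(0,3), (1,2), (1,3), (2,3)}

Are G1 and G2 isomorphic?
No, not isomorphic

The graphs are NOT isomorphic.

Counting triangles (3-cliques): G1 has 0, G2 has 1.
Triangle count is an isomorphism invariant, so differing triangle counts rule out isomorphism.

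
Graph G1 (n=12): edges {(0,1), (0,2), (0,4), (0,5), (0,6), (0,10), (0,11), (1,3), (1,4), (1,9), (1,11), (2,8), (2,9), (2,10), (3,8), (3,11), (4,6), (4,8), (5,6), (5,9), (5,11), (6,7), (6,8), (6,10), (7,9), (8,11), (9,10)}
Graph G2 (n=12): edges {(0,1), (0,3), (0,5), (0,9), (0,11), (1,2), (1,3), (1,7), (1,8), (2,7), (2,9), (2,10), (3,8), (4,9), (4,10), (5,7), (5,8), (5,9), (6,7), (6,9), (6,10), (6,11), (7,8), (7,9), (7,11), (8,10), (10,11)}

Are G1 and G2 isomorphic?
Yes, isomorphic

The graphs are isomorphic.
One valid mapping φ: V(G1) → V(G2): 0→7, 1→8, 2→11, 3→3, 4→5, 5→2, 6→9, 7→4, 8→0, 9→10, 10→6, 11→1

Verify φ preserves adjacency — for each edge of G1, its image is an edge of G2:
  (0,1) → (φ(0),φ(1)) = (7,8) ∈ E(G2) ✓
  (0,2) → (φ(0),φ(2)) = (7,11) ∈ E(G2) ✓
  (0,4) → (φ(0),φ(4)) = (5,7) ∈ E(G2) ✓
  (0,5) → (φ(0),φ(5)) = (2,7) ∈ E(G2) ✓
  (0,6) → (φ(0),φ(6)) = (7,9) ∈ E(G2) ✓
  (0,10) → (φ(0),φ(10)) = (6,7) ∈ E(G2) ✓
  (0,11) → (φ(0),φ(11)) = (1,7) ∈ E(G2) ✓
  (1,3) → (φ(1),φ(3)) = (3,8) ∈ E(G2) ✓
  (1,4) → (φ(1),φ(4)) = (5,8) ∈ E(G2) ✓
  (1,9) → (φ(1),φ(9)) = (8,10) ∈ E(G2) ✓
  (1,11) → (φ(1),φ(11)) = (1,8) ∈ E(G2) ✓
  (2,8) → (φ(2),φ(8)) = (0,11) ∈ E(G2) ✓
  (2,9) → (φ(2),φ(9)) = (10,11) ∈ E(G2) ✓
  (2,10) → (φ(2),φ(10)) = (6,11) ∈ E(G2) ✓
  (3,8) → (φ(3),φ(8)) = (0,3) ∈ E(G2) ✓
  (3,11) → (φ(3),φ(11)) = (1,3) ∈ E(G2) ✓
  (4,6) → (φ(4),φ(6)) = (5,9) ∈ E(G2) ✓
  (4,8) → (φ(4),φ(8)) = (0,5) ∈ E(G2) ✓
  (5,6) → (φ(5),φ(6)) = (2,9) ∈ E(G2) ✓
  (5,9) → (φ(5),φ(9)) = (2,10) ∈ E(G2) ✓
  (5,11) → (φ(5),φ(11)) = (1,2) ∈ E(G2) ✓
  (6,7) → (φ(6),φ(7)) = (4,9) ∈ E(G2) ✓
  (6,8) → (φ(6),φ(8)) = (0,9) ∈ E(G2) ✓
  (6,10) → (φ(6),φ(10)) = (6,9) ∈ E(G2) ✓
  (7,9) → (φ(7),φ(9)) = (4,10) ∈ E(G2) ✓
  (8,11) → (φ(8),φ(11)) = (0,1) ∈ E(G2) ✓
  (9,10) → (φ(9),φ(10)) = (6,10) ∈ E(G2) ✓
All 27 edges of G1 map to edges of G2, and |E(G1)| = |E(G2)| = 27, so φ is a bijection on edges as well as vertices. Hence G1 ≅ G2.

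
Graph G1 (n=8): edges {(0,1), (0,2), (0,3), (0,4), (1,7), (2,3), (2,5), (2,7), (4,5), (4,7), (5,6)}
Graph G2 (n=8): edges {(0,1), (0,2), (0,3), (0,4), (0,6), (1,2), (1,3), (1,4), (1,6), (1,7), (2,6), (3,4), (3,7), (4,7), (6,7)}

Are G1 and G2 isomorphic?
No, not isomorphic

The graphs are NOT isomorphic.

Connected components of G1: 1 component(s) with vertex sets [[0, 1, 2, 3, 4, 5, 6, 7]], sizes [8].
Connected components of G2: 2 component(s) with vertex sets [[5], [0, 1, 2, 3, 4, 6, 7]], sizes [1, 7].
The number of connected components (and the multiset of component sizes) is an isomorphism invariant — an isomorphism maps each component of G1 bijectively onto a component of G2. Since G1 has 1 component(s) and G2 has 2, they cannot be isomorphic.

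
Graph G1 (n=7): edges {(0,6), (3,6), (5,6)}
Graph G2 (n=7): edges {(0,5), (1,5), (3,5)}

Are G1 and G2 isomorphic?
Yes, isomorphic

The graphs are isomorphic.
One valid mapping φ: V(G1) → V(G2): 0→3, 1→4, 2→2, 3→1, 4→6, 5→0, 6→5

Verify φ preserves adjacency — for each edge of G1, its image is an edge of G2:
  (0,6) → (φ(0),φ(6)) = (3,5) ∈ E(G2) ✓
  (3,6) → (φ(3),φ(6)) = (1,5) ∈ E(G2) ✓
  (5,6) → (φ(5),φ(6)) = (0,5) ∈ E(G2) ✓
All 3 edges of G1 map to edges of G2, and |E(G1)| = |E(G2)| = 3, so φ is a bijection on edges as well as vertices. Hence G1 ≅ G2.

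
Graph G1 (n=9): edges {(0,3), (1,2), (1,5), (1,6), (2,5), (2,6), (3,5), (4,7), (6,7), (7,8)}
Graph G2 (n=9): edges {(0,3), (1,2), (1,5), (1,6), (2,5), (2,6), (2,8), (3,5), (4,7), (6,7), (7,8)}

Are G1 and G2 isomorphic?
No, not isomorphic

The graphs are NOT isomorphic.

Counting edges: G1 has 10 edge(s); G2 has 11 edge(s).
Edge count is an isomorphism invariant (a bijection on vertices induces a bijection on edges), so differing edge counts rule out isomorphism.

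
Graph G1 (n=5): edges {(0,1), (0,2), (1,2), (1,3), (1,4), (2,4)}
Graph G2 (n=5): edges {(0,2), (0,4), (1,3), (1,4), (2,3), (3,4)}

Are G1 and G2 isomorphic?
No, not isomorphic

The graphs are NOT isomorphic.

Counting triangles (3-cliques): G1 has 2, G2 has 1.
Triangle count is an isomorphism invariant, so differing triangle counts rule out isomorphism.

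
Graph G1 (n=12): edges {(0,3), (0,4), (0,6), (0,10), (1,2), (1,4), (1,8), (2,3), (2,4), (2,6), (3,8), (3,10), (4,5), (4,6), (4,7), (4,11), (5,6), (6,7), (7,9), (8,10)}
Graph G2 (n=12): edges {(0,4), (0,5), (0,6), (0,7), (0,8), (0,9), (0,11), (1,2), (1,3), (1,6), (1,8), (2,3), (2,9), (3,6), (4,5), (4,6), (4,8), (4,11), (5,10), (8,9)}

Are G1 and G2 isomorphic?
Yes, isomorphic

The graphs are isomorphic.
One valid mapping φ: V(G1) → V(G2): 0→6, 1→9, 2→8, 3→1, 4→0, 5→11, 6→4, 7→5, 8→2, 9→10, 10→3, 11→7

Verify φ preserves adjacency — for each edge of G1, its image is an edge of G2:
  (0,3) → (φ(0),φ(3)) = (1,6) ∈ E(G2) ✓
  (0,4) → (φ(0),φ(4)) = (0,6) ∈ E(G2) ✓
  (0,6) → (φ(0),φ(6)) = (4,6) ∈ E(G2) ✓
  (0,10) → (φ(0),φ(10)) = (3,6) ∈ E(G2) ✓
  (1,2) → (φ(1),φ(2)) = (8,9) ∈ E(G2) ✓
  (1,4) → (φ(1),φ(4)) = (0,9) ∈ E(G2) ✓
  (1,8) → (φ(1),φ(8)) = (2,9) ∈ E(G2) ✓
  (2,3) → (φ(2),φ(3)) = (1,8) ∈ E(G2) ✓
  (2,4) → (φ(2),φ(4)) = (0,8) ∈ E(G2) ✓
  (2,6) → (φ(2),φ(6)) = (4,8) ∈ E(G2) ✓
  (3,8) → (φ(3),φ(8)) = (1,2) ∈ E(G2) ✓
  (3,10) → (φ(3),φ(10)) = (1,3) ∈ E(G2) ✓
  (4,5) → (φ(4),φ(5)) = (0,11) ∈ E(G2) ✓
  (4,6) → (φ(4),φ(6)) = (0,4) ∈ E(G2) ✓
  (4,7) → (φ(4),φ(7)) = (0,5) ∈ E(G2) ✓
  (4,11) → (φ(4),φ(11)) = (0,7) ∈ E(G2) ✓
  (5,6) → (φ(5),φ(6)) = (4,11) ∈ E(G2) ✓
  (6,7) → (φ(6),φ(7)) = (4,5) ∈ E(G2) ✓
  (7,9) → (φ(7),φ(9)) = (5,10) ∈ E(G2) ✓
  (8,10) → (φ(8),φ(10)) = (2,3) ∈ E(G2) ✓
All 20 edges of G1 map to edges of G2, and |E(G1)| = |E(G2)| = 20, so φ is a bijection on edges as well as vertices. Hence G1 ≅ G2.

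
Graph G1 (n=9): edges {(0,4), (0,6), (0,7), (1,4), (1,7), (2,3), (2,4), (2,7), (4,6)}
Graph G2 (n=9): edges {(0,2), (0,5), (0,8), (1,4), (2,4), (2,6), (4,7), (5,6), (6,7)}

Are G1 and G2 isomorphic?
No, not isomorphic

The graphs are NOT isomorphic.

Connected components of G1: 3 component(s) with vertex sets [[5], [8], [0, 1, 2, 3, 4, 6, 7]], sizes [1, 1, 7].
Connected components of G2: 2 component(s) with vertex sets [[3], [0, 1, 2, 4, 5, 6, 7, 8]], sizes [1, 8].
The number of connected components (and the multiset of component sizes) is an isomorphism invariant — an isomorphism maps each component of G1 bijectively onto a component of G2. Since G1 has 3 component(s) and G2 has 2, they cannot be isomorphic.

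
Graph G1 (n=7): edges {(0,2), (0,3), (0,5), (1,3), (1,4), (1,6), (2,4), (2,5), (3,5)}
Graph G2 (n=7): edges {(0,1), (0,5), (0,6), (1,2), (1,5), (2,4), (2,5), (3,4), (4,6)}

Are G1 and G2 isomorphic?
Yes, isomorphic

The graphs are isomorphic.
One valid mapping φ: V(G1) → V(G2): 0→1, 1→4, 2→0, 3→2, 4→6, 5→5, 6→3

Verify φ preserves adjacency — for each edge of G1, its image is an edge of G2:
  (0,2) → (φ(0),φ(2)) = (0,1) ∈ E(G2) ✓
  (0,3) → (φ(0),φ(3)) = (1,2) ∈ E(G2) ✓
  (0,5) → (φ(0),φ(5)) = (1,5) ∈ E(G2) ✓
  (1,3) → (φ(1),φ(3)) = (2,4) ∈ E(G2) ✓
  (1,4) → (φ(1),φ(4)) = (4,6) ∈ E(G2) ✓
  (1,6) → (φ(1),φ(6)) = (3,4) ∈ E(G2) ✓
  (2,4) → (φ(2),φ(4)) = (0,6) ∈ E(G2) ✓
  (2,5) → (φ(2),φ(5)) = (0,5) ∈ E(G2) ✓
  (3,5) → (φ(3),φ(5)) = (2,5) ∈ E(G2) ✓
All 9 edges of G1 map to edges of G2, and |E(G1)| = |E(G2)| = 9, so φ is a bijection on edges as well as vertices. Hence G1 ≅ G2.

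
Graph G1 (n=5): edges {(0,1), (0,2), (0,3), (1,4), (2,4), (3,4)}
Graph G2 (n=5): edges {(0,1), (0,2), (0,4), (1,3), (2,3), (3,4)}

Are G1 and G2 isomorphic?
Yes, isomorphic

The graphs are isomorphic.
One valid mapping φ: V(G1) → V(G2): 0→3, 1→4, 2→1, 3→2, 4→0

Verify φ preserves adjacency — for each edge of G1, its image is an edge of G2:
  (0,1) → (φ(0),φ(1)) = (3,4) ∈ E(G2) ✓
  (0,2) → (φ(0),φ(2)) = (1,3) ∈ E(G2) ✓
  (0,3) → (φ(0),φ(3)) = (2,3) ∈ E(G2) ✓
  (1,4) → (φ(1),φ(4)) = (0,4) ∈ E(G2) ✓
  (2,4) → (φ(2),φ(4)) = (0,1) ∈ E(G2) ✓
  (3,4) → (φ(3),φ(4)) = (0,2) ∈ E(G2) ✓
All 6 edges of G1 map to edges of G2, and |E(G1)| = |E(G2)| = 6, so φ is a bijection on edges as well as vertices. Hence G1 ≅ G2.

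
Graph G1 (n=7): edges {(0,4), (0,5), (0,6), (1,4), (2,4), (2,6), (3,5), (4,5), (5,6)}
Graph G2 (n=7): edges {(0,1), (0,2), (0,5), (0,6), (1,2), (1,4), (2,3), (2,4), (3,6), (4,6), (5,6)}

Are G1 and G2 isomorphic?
No, not isomorphic

The graphs are NOT isomorphic.

Degrees in G1: deg(0)=3, deg(1)=1, deg(2)=2, deg(3)=1, deg(4)=4, deg(5)=4, deg(6)=3.
Sorted degree sequence of G1: [4, 4, 3, 3, 2, 1, 1].
Degrees in G2: deg(0)=4, deg(1)=3, deg(2)=4, deg(3)=2, deg(4)=3, deg(5)=2, deg(6)=4.
Sorted degree sequence of G2: [4, 4, 4, 3, 3, 2, 2].
The (sorted) degree sequence is an isomorphism invariant, so since G1 and G2 have different degree sequences they cannot be isomorphic.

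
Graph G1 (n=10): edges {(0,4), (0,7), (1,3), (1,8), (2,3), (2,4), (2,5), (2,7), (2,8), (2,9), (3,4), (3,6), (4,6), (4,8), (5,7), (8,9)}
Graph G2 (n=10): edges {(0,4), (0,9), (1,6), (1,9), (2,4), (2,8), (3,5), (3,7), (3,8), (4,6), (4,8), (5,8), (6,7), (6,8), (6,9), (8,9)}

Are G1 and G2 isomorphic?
Yes, isomorphic

The graphs are isomorphic.
One valid mapping φ: V(G1) → V(G2): 0→7, 1→0, 2→8, 3→9, 4→6, 5→5, 6→1, 7→3, 8→4, 9→2

Verify φ preserves adjacency — for each edge of G1, its image is an edge of G2:
  (0,4) → (φ(0),φ(4)) = (6,7) ∈ E(G2) ✓
  (0,7) → (φ(0),φ(7)) = (3,7) ∈ E(G2) ✓
  (1,3) → (φ(1),φ(3)) = (0,9) ∈ E(G2) ✓
  (1,8) → (φ(1),φ(8)) = (0,4) ∈ E(G2) ✓
  (2,3) → (φ(2),φ(3)) = (8,9) ∈ E(G2) ✓
  (2,4) → (φ(2),φ(4)) = (6,8) ∈ E(G2) ✓
  (2,5) → (φ(2),φ(5)) = (5,8) ∈ E(G2) ✓
  (2,7) → (φ(2),φ(7)) = (3,8) ∈ E(G2) ✓
  (2,8) → (φ(2),φ(8)) = (4,8) ∈ E(G2) ✓
  (2,9) → (φ(2),φ(9)) = (2,8) ∈ E(G2) ✓
  (3,4) → (φ(3),φ(4)) = (6,9) ∈ E(G2) ✓
  (3,6) → (φ(3),φ(6)) = (1,9) ∈ E(G2) ✓
  (4,6) → (φ(4),φ(6)) = (1,6) ∈ E(G2) ✓
  (4,8) → (φ(4),φ(8)) = (4,6) ∈ E(G2) ✓
  (5,7) → (φ(5),φ(7)) = (3,5) ∈ E(G2) ✓
  (8,9) → (φ(8),φ(9)) = (2,4) ∈ E(G2) ✓
All 16 edges of G1 map to edges of G2, and |E(G1)| = |E(G2)| = 16, so φ is a bijection on edges as well as vertices. Hence G1 ≅ G2.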